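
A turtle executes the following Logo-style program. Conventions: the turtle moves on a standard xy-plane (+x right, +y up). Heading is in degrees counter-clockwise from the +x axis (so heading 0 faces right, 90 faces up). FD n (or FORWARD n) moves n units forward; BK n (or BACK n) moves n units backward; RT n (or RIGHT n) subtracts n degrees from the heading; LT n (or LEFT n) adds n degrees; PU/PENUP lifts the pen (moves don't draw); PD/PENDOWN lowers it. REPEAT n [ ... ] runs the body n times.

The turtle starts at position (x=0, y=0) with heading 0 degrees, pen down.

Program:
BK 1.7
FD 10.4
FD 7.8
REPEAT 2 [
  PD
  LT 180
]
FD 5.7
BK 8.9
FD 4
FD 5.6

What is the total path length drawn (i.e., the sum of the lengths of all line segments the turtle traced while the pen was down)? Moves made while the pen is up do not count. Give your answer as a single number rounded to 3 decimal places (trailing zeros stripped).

Answer: 44.1

Derivation:
Executing turtle program step by step:
Start: pos=(0,0), heading=0, pen down
BK 1.7: (0,0) -> (-1.7,0) [heading=0, draw]
FD 10.4: (-1.7,0) -> (8.7,0) [heading=0, draw]
FD 7.8: (8.7,0) -> (16.5,0) [heading=0, draw]
REPEAT 2 [
  -- iteration 1/2 --
  PD: pen down
  LT 180: heading 0 -> 180
  -- iteration 2/2 --
  PD: pen down
  LT 180: heading 180 -> 0
]
FD 5.7: (16.5,0) -> (22.2,0) [heading=0, draw]
BK 8.9: (22.2,0) -> (13.3,0) [heading=0, draw]
FD 4: (13.3,0) -> (17.3,0) [heading=0, draw]
FD 5.6: (17.3,0) -> (22.9,0) [heading=0, draw]
Final: pos=(22.9,0), heading=0, 7 segment(s) drawn

Segment lengths:
  seg 1: (0,0) -> (-1.7,0), length = 1.7
  seg 2: (-1.7,0) -> (8.7,0), length = 10.4
  seg 3: (8.7,0) -> (16.5,0), length = 7.8
  seg 4: (16.5,0) -> (22.2,0), length = 5.7
  seg 5: (22.2,0) -> (13.3,0), length = 8.9
  seg 6: (13.3,0) -> (17.3,0), length = 4
  seg 7: (17.3,0) -> (22.9,0), length = 5.6
Total = 44.1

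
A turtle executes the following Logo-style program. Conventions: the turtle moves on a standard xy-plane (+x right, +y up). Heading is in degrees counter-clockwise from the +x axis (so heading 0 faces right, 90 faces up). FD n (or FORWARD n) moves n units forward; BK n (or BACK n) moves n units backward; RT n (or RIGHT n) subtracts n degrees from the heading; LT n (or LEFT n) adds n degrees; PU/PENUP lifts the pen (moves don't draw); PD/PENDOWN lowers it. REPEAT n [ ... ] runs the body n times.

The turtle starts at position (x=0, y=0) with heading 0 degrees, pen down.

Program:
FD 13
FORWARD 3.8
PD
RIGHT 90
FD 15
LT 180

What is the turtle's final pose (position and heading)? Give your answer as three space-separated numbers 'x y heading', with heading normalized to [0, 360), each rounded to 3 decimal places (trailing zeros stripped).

Answer: 16.8 -15 90

Derivation:
Executing turtle program step by step:
Start: pos=(0,0), heading=0, pen down
FD 13: (0,0) -> (13,0) [heading=0, draw]
FD 3.8: (13,0) -> (16.8,0) [heading=0, draw]
PD: pen down
RT 90: heading 0 -> 270
FD 15: (16.8,0) -> (16.8,-15) [heading=270, draw]
LT 180: heading 270 -> 90
Final: pos=(16.8,-15), heading=90, 3 segment(s) drawn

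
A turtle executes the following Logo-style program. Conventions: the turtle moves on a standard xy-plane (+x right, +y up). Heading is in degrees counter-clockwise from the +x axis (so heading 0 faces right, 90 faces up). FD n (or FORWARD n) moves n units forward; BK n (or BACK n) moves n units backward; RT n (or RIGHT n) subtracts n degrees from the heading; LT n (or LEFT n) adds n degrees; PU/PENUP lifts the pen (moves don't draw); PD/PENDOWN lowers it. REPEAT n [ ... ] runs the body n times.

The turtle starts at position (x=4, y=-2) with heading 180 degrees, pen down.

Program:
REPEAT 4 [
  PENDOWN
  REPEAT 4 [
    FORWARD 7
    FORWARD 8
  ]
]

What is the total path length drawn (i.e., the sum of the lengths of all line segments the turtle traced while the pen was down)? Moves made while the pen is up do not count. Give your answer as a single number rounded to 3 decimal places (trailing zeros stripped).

Answer: 240

Derivation:
Executing turtle program step by step:
Start: pos=(4,-2), heading=180, pen down
REPEAT 4 [
  -- iteration 1/4 --
  PD: pen down
  REPEAT 4 [
    -- iteration 1/4 --
    FD 7: (4,-2) -> (-3,-2) [heading=180, draw]
    FD 8: (-3,-2) -> (-11,-2) [heading=180, draw]
    -- iteration 2/4 --
    FD 7: (-11,-2) -> (-18,-2) [heading=180, draw]
    FD 8: (-18,-2) -> (-26,-2) [heading=180, draw]
    -- iteration 3/4 --
    FD 7: (-26,-2) -> (-33,-2) [heading=180, draw]
    FD 8: (-33,-2) -> (-41,-2) [heading=180, draw]
    -- iteration 4/4 --
    FD 7: (-41,-2) -> (-48,-2) [heading=180, draw]
    FD 8: (-48,-2) -> (-56,-2) [heading=180, draw]
  ]
  -- iteration 2/4 --
  PD: pen down
  REPEAT 4 [
    -- iteration 1/4 --
    FD 7: (-56,-2) -> (-63,-2) [heading=180, draw]
    FD 8: (-63,-2) -> (-71,-2) [heading=180, draw]
    -- iteration 2/4 --
    FD 7: (-71,-2) -> (-78,-2) [heading=180, draw]
    FD 8: (-78,-2) -> (-86,-2) [heading=180, draw]
    -- iteration 3/4 --
    FD 7: (-86,-2) -> (-93,-2) [heading=180, draw]
    FD 8: (-93,-2) -> (-101,-2) [heading=180, draw]
    -- iteration 4/4 --
    FD 7: (-101,-2) -> (-108,-2) [heading=180, draw]
    FD 8: (-108,-2) -> (-116,-2) [heading=180, draw]
  ]
  -- iteration 3/4 --
  PD: pen down
  REPEAT 4 [
    -- iteration 1/4 --
    FD 7: (-116,-2) -> (-123,-2) [heading=180, draw]
    FD 8: (-123,-2) -> (-131,-2) [heading=180, draw]
    -- iteration 2/4 --
    FD 7: (-131,-2) -> (-138,-2) [heading=180, draw]
    FD 8: (-138,-2) -> (-146,-2) [heading=180, draw]
    -- iteration 3/4 --
    FD 7: (-146,-2) -> (-153,-2) [heading=180, draw]
    FD 8: (-153,-2) -> (-161,-2) [heading=180, draw]
    -- iteration 4/4 --
    FD 7: (-161,-2) -> (-168,-2) [heading=180, draw]
    FD 8: (-168,-2) -> (-176,-2) [heading=180, draw]
  ]
  -- iteration 4/4 --
  PD: pen down
  REPEAT 4 [
    -- iteration 1/4 --
    FD 7: (-176,-2) -> (-183,-2) [heading=180, draw]
    FD 8: (-183,-2) -> (-191,-2) [heading=180, draw]
    -- iteration 2/4 --
    FD 7: (-191,-2) -> (-198,-2) [heading=180, draw]
    FD 8: (-198,-2) -> (-206,-2) [heading=180, draw]
    -- iteration 3/4 --
    FD 7: (-206,-2) -> (-213,-2) [heading=180, draw]
    FD 8: (-213,-2) -> (-221,-2) [heading=180, draw]
    -- iteration 4/4 --
    FD 7: (-221,-2) -> (-228,-2) [heading=180, draw]
    FD 8: (-228,-2) -> (-236,-2) [heading=180, draw]
  ]
]
Final: pos=(-236,-2), heading=180, 32 segment(s) drawn

Segment lengths:
  seg 1: (4,-2) -> (-3,-2), length = 7
  seg 2: (-3,-2) -> (-11,-2), length = 8
  seg 3: (-11,-2) -> (-18,-2), length = 7
  seg 4: (-18,-2) -> (-26,-2), length = 8
  seg 5: (-26,-2) -> (-33,-2), length = 7
  seg 6: (-33,-2) -> (-41,-2), length = 8
  seg 7: (-41,-2) -> (-48,-2), length = 7
  seg 8: (-48,-2) -> (-56,-2), length = 8
  seg 9: (-56,-2) -> (-63,-2), length = 7
  seg 10: (-63,-2) -> (-71,-2), length = 8
  seg 11: (-71,-2) -> (-78,-2), length = 7
  seg 12: (-78,-2) -> (-86,-2), length = 8
  seg 13: (-86,-2) -> (-93,-2), length = 7
  seg 14: (-93,-2) -> (-101,-2), length = 8
  seg 15: (-101,-2) -> (-108,-2), length = 7
  seg 16: (-108,-2) -> (-116,-2), length = 8
  seg 17: (-116,-2) -> (-123,-2), length = 7
  seg 18: (-123,-2) -> (-131,-2), length = 8
  seg 19: (-131,-2) -> (-138,-2), length = 7
  seg 20: (-138,-2) -> (-146,-2), length = 8
  seg 21: (-146,-2) -> (-153,-2), length = 7
  seg 22: (-153,-2) -> (-161,-2), length = 8
  seg 23: (-161,-2) -> (-168,-2), length = 7
  seg 24: (-168,-2) -> (-176,-2), length = 8
  seg 25: (-176,-2) -> (-183,-2), length = 7
  seg 26: (-183,-2) -> (-191,-2), length = 8
  seg 27: (-191,-2) -> (-198,-2), length = 7
  seg 28: (-198,-2) -> (-206,-2), length = 8
  seg 29: (-206,-2) -> (-213,-2), length = 7
  seg 30: (-213,-2) -> (-221,-2), length = 8
  seg 31: (-221,-2) -> (-228,-2), length = 7
  seg 32: (-228,-2) -> (-236,-2), length = 8
Total = 240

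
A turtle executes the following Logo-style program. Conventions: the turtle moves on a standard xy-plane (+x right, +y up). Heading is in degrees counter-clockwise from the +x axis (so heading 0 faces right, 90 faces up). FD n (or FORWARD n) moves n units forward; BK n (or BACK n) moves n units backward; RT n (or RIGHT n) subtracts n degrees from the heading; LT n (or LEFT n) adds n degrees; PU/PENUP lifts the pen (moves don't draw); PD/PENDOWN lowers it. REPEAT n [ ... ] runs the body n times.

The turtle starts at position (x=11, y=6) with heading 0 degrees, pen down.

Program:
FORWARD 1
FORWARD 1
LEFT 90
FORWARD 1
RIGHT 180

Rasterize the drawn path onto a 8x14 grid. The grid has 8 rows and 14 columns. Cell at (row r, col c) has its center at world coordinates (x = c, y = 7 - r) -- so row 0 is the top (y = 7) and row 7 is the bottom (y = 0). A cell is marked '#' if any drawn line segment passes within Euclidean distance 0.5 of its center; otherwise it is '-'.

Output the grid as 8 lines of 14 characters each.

Answer: -------------#
-----------###
--------------
--------------
--------------
--------------
--------------
--------------

Derivation:
Segment 0: (11,6) -> (12,6)
Segment 1: (12,6) -> (13,6)
Segment 2: (13,6) -> (13,7)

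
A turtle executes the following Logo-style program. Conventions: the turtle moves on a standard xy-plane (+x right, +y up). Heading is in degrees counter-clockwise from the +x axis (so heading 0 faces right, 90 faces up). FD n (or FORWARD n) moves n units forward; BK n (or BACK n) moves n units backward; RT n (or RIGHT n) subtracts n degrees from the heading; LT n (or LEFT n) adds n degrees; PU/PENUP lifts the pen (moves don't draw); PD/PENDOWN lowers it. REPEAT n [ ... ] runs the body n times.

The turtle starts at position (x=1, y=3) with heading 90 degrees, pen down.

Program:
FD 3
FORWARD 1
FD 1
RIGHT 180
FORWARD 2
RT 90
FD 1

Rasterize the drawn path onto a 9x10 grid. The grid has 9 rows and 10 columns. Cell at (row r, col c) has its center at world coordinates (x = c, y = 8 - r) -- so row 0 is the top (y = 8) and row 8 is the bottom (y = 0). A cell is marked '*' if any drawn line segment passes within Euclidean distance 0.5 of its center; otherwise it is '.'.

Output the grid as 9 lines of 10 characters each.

Segment 0: (1,3) -> (1,6)
Segment 1: (1,6) -> (1,7)
Segment 2: (1,7) -> (1,8)
Segment 3: (1,8) -> (1,6)
Segment 4: (1,6) -> (0,6)

Answer: .*........
.*........
**........
.*........
.*........
.*........
..........
..........
..........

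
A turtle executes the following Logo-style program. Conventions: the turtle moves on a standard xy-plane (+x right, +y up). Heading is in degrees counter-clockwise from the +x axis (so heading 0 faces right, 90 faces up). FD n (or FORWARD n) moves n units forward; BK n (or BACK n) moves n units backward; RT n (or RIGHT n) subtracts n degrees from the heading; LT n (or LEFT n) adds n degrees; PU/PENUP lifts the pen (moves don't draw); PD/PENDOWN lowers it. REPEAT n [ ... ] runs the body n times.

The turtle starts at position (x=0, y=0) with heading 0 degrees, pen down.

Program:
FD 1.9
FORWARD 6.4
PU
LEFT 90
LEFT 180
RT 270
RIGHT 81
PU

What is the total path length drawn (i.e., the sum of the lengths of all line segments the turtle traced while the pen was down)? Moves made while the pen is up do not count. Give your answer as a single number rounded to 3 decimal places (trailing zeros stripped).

Executing turtle program step by step:
Start: pos=(0,0), heading=0, pen down
FD 1.9: (0,0) -> (1.9,0) [heading=0, draw]
FD 6.4: (1.9,0) -> (8.3,0) [heading=0, draw]
PU: pen up
LT 90: heading 0 -> 90
LT 180: heading 90 -> 270
RT 270: heading 270 -> 0
RT 81: heading 0 -> 279
PU: pen up
Final: pos=(8.3,0), heading=279, 2 segment(s) drawn

Segment lengths:
  seg 1: (0,0) -> (1.9,0), length = 1.9
  seg 2: (1.9,0) -> (8.3,0), length = 6.4
Total = 8.3

Answer: 8.3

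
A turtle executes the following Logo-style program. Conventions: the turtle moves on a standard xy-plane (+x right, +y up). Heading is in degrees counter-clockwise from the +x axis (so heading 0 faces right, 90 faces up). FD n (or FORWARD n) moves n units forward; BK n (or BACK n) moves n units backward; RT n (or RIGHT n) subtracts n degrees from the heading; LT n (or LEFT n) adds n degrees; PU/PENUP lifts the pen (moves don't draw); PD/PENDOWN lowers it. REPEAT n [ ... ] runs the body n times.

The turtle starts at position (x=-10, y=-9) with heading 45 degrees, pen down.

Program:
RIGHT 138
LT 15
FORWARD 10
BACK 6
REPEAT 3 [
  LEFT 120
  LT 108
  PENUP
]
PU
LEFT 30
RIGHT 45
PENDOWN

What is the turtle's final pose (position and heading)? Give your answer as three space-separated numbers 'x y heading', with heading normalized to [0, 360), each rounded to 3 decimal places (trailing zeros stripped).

Executing turtle program step by step:
Start: pos=(-10,-9), heading=45, pen down
RT 138: heading 45 -> 267
LT 15: heading 267 -> 282
FD 10: (-10,-9) -> (-7.921,-18.781) [heading=282, draw]
BK 6: (-7.921,-18.781) -> (-9.168,-12.913) [heading=282, draw]
REPEAT 3 [
  -- iteration 1/3 --
  LT 120: heading 282 -> 42
  LT 108: heading 42 -> 150
  PU: pen up
  -- iteration 2/3 --
  LT 120: heading 150 -> 270
  LT 108: heading 270 -> 18
  PU: pen up
  -- iteration 3/3 --
  LT 120: heading 18 -> 138
  LT 108: heading 138 -> 246
  PU: pen up
]
PU: pen up
LT 30: heading 246 -> 276
RT 45: heading 276 -> 231
PD: pen down
Final: pos=(-9.168,-12.913), heading=231, 2 segment(s) drawn

Answer: -9.168 -12.913 231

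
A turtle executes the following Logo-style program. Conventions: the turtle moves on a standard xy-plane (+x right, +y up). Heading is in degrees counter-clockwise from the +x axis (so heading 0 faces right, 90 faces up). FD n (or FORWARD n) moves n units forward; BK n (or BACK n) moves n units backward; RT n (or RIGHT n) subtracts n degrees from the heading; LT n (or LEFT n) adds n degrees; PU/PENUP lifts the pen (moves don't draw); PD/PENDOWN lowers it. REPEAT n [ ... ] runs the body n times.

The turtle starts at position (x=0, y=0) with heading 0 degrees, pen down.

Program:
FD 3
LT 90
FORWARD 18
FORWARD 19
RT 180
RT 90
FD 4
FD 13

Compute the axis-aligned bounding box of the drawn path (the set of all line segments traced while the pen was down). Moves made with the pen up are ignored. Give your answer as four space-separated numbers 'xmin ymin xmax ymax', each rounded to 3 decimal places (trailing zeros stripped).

Executing turtle program step by step:
Start: pos=(0,0), heading=0, pen down
FD 3: (0,0) -> (3,0) [heading=0, draw]
LT 90: heading 0 -> 90
FD 18: (3,0) -> (3,18) [heading=90, draw]
FD 19: (3,18) -> (3,37) [heading=90, draw]
RT 180: heading 90 -> 270
RT 90: heading 270 -> 180
FD 4: (3,37) -> (-1,37) [heading=180, draw]
FD 13: (-1,37) -> (-14,37) [heading=180, draw]
Final: pos=(-14,37), heading=180, 5 segment(s) drawn

Segment endpoints: x in {-14, -1, 0, 3, 3, 3}, y in {0, 18, 37}
xmin=-14, ymin=0, xmax=3, ymax=37

Answer: -14 0 3 37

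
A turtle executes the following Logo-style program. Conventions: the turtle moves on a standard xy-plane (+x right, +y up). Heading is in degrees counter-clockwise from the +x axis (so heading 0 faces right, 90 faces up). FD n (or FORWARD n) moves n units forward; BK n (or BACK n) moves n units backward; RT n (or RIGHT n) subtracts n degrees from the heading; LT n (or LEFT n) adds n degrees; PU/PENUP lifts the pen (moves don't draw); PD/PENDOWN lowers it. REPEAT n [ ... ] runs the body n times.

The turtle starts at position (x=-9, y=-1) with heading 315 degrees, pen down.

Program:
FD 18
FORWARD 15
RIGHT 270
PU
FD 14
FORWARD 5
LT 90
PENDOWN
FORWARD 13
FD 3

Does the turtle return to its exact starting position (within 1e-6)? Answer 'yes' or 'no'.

Answer: no

Derivation:
Executing turtle program step by step:
Start: pos=(-9,-1), heading=315, pen down
FD 18: (-9,-1) -> (3.728,-13.728) [heading=315, draw]
FD 15: (3.728,-13.728) -> (14.335,-24.335) [heading=315, draw]
RT 270: heading 315 -> 45
PU: pen up
FD 14: (14.335,-24.335) -> (24.234,-14.435) [heading=45, move]
FD 5: (24.234,-14.435) -> (27.77,-10.899) [heading=45, move]
LT 90: heading 45 -> 135
PD: pen down
FD 13: (27.77,-10.899) -> (18.577,-1.707) [heading=135, draw]
FD 3: (18.577,-1.707) -> (16.456,0.414) [heading=135, draw]
Final: pos=(16.456,0.414), heading=135, 4 segment(s) drawn

Start position: (-9, -1)
Final position: (16.456, 0.414)
Distance = 25.495; >= 1e-6 -> NOT closed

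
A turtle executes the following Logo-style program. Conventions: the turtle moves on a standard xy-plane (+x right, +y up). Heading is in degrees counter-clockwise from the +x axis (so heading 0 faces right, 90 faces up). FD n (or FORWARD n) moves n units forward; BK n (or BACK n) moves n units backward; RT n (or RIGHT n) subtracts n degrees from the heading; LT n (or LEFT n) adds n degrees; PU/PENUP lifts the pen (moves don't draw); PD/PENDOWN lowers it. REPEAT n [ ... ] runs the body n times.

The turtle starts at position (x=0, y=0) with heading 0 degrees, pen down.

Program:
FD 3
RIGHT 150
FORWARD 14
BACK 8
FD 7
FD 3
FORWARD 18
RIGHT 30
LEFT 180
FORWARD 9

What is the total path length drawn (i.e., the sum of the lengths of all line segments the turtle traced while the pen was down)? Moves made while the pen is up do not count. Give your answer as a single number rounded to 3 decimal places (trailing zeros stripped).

Executing turtle program step by step:
Start: pos=(0,0), heading=0, pen down
FD 3: (0,0) -> (3,0) [heading=0, draw]
RT 150: heading 0 -> 210
FD 14: (3,0) -> (-9.124,-7) [heading=210, draw]
BK 8: (-9.124,-7) -> (-2.196,-3) [heading=210, draw]
FD 7: (-2.196,-3) -> (-8.258,-6.5) [heading=210, draw]
FD 3: (-8.258,-6.5) -> (-10.856,-8) [heading=210, draw]
FD 18: (-10.856,-8) -> (-26.445,-17) [heading=210, draw]
RT 30: heading 210 -> 180
LT 180: heading 180 -> 0
FD 9: (-26.445,-17) -> (-17.445,-17) [heading=0, draw]
Final: pos=(-17.445,-17), heading=0, 7 segment(s) drawn

Segment lengths:
  seg 1: (0,0) -> (3,0), length = 3
  seg 2: (3,0) -> (-9.124,-7), length = 14
  seg 3: (-9.124,-7) -> (-2.196,-3), length = 8
  seg 4: (-2.196,-3) -> (-8.258,-6.5), length = 7
  seg 5: (-8.258,-6.5) -> (-10.856,-8), length = 3
  seg 6: (-10.856,-8) -> (-26.445,-17), length = 18
  seg 7: (-26.445,-17) -> (-17.445,-17), length = 9
Total = 62

Answer: 62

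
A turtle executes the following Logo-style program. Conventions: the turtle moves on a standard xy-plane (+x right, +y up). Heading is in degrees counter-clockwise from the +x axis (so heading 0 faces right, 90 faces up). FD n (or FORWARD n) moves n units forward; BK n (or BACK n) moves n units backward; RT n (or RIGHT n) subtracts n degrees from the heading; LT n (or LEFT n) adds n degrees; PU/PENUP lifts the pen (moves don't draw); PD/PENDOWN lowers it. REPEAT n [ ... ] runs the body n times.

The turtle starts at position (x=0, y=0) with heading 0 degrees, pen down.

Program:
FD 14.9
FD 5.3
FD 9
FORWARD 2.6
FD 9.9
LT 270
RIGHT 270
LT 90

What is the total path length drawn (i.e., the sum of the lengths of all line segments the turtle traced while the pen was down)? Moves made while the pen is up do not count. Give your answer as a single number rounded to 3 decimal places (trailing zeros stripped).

Executing turtle program step by step:
Start: pos=(0,0), heading=0, pen down
FD 14.9: (0,0) -> (14.9,0) [heading=0, draw]
FD 5.3: (14.9,0) -> (20.2,0) [heading=0, draw]
FD 9: (20.2,0) -> (29.2,0) [heading=0, draw]
FD 2.6: (29.2,0) -> (31.8,0) [heading=0, draw]
FD 9.9: (31.8,0) -> (41.7,0) [heading=0, draw]
LT 270: heading 0 -> 270
RT 270: heading 270 -> 0
LT 90: heading 0 -> 90
Final: pos=(41.7,0), heading=90, 5 segment(s) drawn

Segment lengths:
  seg 1: (0,0) -> (14.9,0), length = 14.9
  seg 2: (14.9,0) -> (20.2,0), length = 5.3
  seg 3: (20.2,0) -> (29.2,0), length = 9
  seg 4: (29.2,0) -> (31.8,0), length = 2.6
  seg 5: (31.8,0) -> (41.7,0), length = 9.9
Total = 41.7

Answer: 41.7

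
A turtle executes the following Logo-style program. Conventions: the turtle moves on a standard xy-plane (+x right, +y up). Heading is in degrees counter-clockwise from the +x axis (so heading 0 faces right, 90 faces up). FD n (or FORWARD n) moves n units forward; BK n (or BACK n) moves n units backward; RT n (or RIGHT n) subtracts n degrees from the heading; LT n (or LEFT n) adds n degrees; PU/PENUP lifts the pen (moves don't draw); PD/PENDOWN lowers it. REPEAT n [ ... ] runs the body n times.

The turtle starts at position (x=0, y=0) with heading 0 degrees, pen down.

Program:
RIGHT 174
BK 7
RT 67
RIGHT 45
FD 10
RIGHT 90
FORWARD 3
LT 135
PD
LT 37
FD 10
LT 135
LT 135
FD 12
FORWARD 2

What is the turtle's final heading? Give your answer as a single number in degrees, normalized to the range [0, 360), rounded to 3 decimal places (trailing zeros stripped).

Answer: 66

Derivation:
Executing turtle program step by step:
Start: pos=(0,0), heading=0, pen down
RT 174: heading 0 -> 186
BK 7: (0,0) -> (6.962,0.732) [heading=186, draw]
RT 67: heading 186 -> 119
RT 45: heading 119 -> 74
FD 10: (6.962,0.732) -> (9.718,10.344) [heading=74, draw]
RT 90: heading 74 -> 344
FD 3: (9.718,10.344) -> (12.602,9.517) [heading=344, draw]
LT 135: heading 344 -> 119
PD: pen down
LT 37: heading 119 -> 156
FD 10: (12.602,9.517) -> (3.466,13.585) [heading=156, draw]
LT 135: heading 156 -> 291
LT 135: heading 291 -> 66
FD 12: (3.466,13.585) -> (8.347,24.547) [heading=66, draw]
FD 2: (8.347,24.547) -> (9.161,26.374) [heading=66, draw]
Final: pos=(9.161,26.374), heading=66, 6 segment(s) drawn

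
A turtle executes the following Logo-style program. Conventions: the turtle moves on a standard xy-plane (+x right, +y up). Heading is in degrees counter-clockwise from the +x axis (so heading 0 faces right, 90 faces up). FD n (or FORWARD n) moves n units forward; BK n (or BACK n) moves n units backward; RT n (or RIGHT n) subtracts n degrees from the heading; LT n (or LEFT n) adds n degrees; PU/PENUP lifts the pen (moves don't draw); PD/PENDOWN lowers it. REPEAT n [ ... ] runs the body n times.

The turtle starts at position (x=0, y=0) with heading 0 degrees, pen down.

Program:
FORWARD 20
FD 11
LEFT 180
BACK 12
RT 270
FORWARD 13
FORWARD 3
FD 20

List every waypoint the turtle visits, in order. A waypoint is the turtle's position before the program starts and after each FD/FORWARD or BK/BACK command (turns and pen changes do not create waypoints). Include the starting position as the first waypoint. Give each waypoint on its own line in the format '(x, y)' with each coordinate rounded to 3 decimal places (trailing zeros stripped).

Answer: (0, 0)
(20, 0)
(31, 0)
(43, 0)
(43, -13)
(43, -16)
(43, -36)

Derivation:
Executing turtle program step by step:
Start: pos=(0,0), heading=0, pen down
FD 20: (0,0) -> (20,0) [heading=0, draw]
FD 11: (20,0) -> (31,0) [heading=0, draw]
LT 180: heading 0 -> 180
BK 12: (31,0) -> (43,0) [heading=180, draw]
RT 270: heading 180 -> 270
FD 13: (43,0) -> (43,-13) [heading=270, draw]
FD 3: (43,-13) -> (43,-16) [heading=270, draw]
FD 20: (43,-16) -> (43,-36) [heading=270, draw]
Final: pos=(43,-36), heading=270, 6 segment(s) drawn
Waypoints (7 total):
(0, 0)
(20, 0)
(31, 0)
(43, 0)
(43, -13)
(43, -16)
(43, -36)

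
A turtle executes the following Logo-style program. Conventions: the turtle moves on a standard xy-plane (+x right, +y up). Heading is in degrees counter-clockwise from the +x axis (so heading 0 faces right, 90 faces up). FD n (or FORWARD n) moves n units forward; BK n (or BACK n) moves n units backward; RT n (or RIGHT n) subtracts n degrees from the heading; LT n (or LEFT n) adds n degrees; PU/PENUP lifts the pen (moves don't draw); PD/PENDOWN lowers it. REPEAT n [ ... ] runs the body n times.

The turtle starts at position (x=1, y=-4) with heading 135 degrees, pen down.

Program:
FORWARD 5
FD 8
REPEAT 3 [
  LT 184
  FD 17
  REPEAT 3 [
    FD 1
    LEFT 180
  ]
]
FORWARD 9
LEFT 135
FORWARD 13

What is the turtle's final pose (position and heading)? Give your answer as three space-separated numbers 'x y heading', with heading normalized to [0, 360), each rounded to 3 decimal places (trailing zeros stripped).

Answer: 30.019 -35.067 282

Derivation:
Executing turtle program step by step:
Start: pos=(1,-4), heading=135, pen down
FD 5: (1,-4) -> (-2.536,-0.464) [heading=135, draw]
FD 8: (-2.536,-0.464) -> (-8.192,5.192) [heading=135, draw]
REPEAT 3 [
  -- iteration 1/3 --
  LT 184: heading 135 -> 319
  FD 17: (-8.192,5.192) -> (4.638,-5.961) [heading=319, draw]
  REPEAT 3 [
    -- iteration 1/3 --
    FD 1: (4.638,-5.961) -> (5.392,-6.617) [heading=319, draw]
    LT 180: heading 319 -> 139
    -- iteration 2/3 --
    FD 1: (5.392,-6.617) -> (4.638,-5.961) [heading=139, draw]
    LT 180: heading 139 -> 319
    -- iteration 3/3 --
    FD 1: (4.638,-5.961) -> (5.392,-6.617) [heading=319, draw]
    LT 180: heading 319 -> 139
  ]
  -- iteration 2/3 --
  LT 184: heading 139 -> 323
  FD 17: (5.392,-6.617) -> (18.969,-16.848) [heading=323, draw]
  REPEAT 3 [
    -- iteration 1/3 --
    FD 1: (18.969,-16.848) -> (19.768,-17.449) [heading=323, draw]
    LT 180: heading 323 -> 143
    -- iteration 2/3 --
    FD 1: (19.768,-17.449) -> (18.969,-16.848) [heading=143, draw]
    LT 180: heading 143 -> 323
    -- iteration 3/3 --
    FD 1: (18.969,-16.848) -> (19.768,-17.449) [heading=323, draw]
    LT 180: heading 323 -> 143
  ]
  -- iteration 3/3 --
  LT 184: heading 143 -> 327
  FD 17: (19.768,-17.449) -> (34.025,-26.708) [heading=327, draw]
  REPEAT 3 [
    -- iteration 1/3 --
    FD 1: (34.025,-26.708) -> (34.864,-27.253) [heading=327, draw]
    LT 180: heading 327 -> 147
    -- iteration 2/3 --
    FD 1: (34.864,-27.253) -> (34.025,-26.708) [heading=147, draw]
    LT 180: heading 147 -> 327
    -- iteration 3/3 --
    FD 1: (34.025,-26.708) -> (34.864,-27.253) [heading=327, draw]
    LT 180: heading 327 -> 147
  ]
]
FD 9: (34.864,-27.253) -> (27.316,-22.351) [heading=147, draw]
LT 135: heading 147 -> 282
FD 13: (27.316,-22.351) -> (30.019,-35.067) [heading=282, draw]
Final: pos=(30.019,-35.067), heading=282, 16 segment(s) drawn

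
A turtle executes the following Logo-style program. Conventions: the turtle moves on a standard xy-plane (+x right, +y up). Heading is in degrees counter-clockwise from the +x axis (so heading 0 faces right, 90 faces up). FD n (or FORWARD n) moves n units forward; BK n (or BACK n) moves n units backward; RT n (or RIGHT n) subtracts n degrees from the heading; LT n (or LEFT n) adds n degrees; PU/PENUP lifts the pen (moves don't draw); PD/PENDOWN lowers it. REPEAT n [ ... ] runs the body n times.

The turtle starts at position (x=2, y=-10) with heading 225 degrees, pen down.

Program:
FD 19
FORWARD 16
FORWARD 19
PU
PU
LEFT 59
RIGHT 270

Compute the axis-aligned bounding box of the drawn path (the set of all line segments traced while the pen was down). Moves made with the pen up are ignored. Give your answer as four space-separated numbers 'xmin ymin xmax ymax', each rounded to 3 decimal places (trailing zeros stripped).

Answer: -36.184 -48.184 2 -10

Derivation:
Executing turtle program step by step:
Start: pos=(2,-10), heading=225, pen down
FD 19: (2,-10) -> (-11.435,-23.435) [heading=225, draw]
FD 16: (-11.435,-23.435) -> (-22.749,-34.749) [heading=225, draw]
FD 19: (-22.749,-34.749) -> (-36.184,-48.184) [heading=225, draw]
PU: pen up
PU: pen up
LT 59: heading 225 -> 284
RT 270: heading 284 -> 14
Final: pos=(-36.184,-48.184), heading=14, 3 segment(s) drawn

Segment endpoints: x in {-36.184, -22.749, -11.435, 2}, y in {-48.184, -34.749, -23.435, -10}
xmin=-36.184, ymin=-48.184, xmax=2, ymax=-10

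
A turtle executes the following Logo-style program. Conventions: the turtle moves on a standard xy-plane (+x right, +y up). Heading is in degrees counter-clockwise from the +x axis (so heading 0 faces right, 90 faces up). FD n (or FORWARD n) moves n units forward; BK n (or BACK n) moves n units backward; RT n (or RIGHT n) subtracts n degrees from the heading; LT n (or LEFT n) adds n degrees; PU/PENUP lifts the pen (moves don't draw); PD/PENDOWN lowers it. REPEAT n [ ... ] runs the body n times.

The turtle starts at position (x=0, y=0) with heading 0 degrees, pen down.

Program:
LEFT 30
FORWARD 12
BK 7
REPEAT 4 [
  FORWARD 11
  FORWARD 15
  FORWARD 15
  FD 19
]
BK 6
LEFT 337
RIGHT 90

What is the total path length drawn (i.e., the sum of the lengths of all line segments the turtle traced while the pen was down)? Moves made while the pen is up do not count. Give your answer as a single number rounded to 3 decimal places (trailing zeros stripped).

Executing turtle program step by step:
Start: pos=(0,0), heading=0, pen down
LT 30: heading 0 -> 30
FD 12: (0,0) -> (10.392,6) [heading=30, draw]
BK 7: (10.392,6) -> (4.33,2.5) [heading=30, draw]
REPEAT 4 [
  -- iteration 1/4 --
  FD 11: (4.33,2.5) -> (13.856,8) [heading=30, draw]
  FD 15: (13.856,8) -> (26.847,15.5) [heading=30, draw]
  FD 15: (26.847,15.5) -> (39.837,23) [heading=30, draw]
  FD 19: (39.837,23) -> (56.292,32.5) [heading=30, draw]
  -- iteration 2/4 --
  FD 11: (56.292,32.5) -> (65.818,38) [heading=30, draw]
  FD 15: (65.818,38) -> (78.808,45.5) [heading=30, draw]
  FD 15: (78.808,45.5) -> (91.799,53) [heading=30, draw]
  FD 19: (91.799,53) -> (108.253,62.5) [heading=30, draw]
  -- iteration 3/4 --
  FD 11: (108.253,62.5) -> (117.779,68) [heading=30, draw]
  FD 15: (117.779,68) -> (130.77,75.5) [heading=30, draw]
  FD 15: (130.77,75.5) -> (143.76,83) [heading=30, draw]
  FD 19: (143.76,83) -> (160.215,92.5) [heading=30, draw]
  -- iteration 4/4 --
  FD 11: (160.215,92.5) -> (169.741,98) [heading=30, draw]
  FD 15: (169.741,98) -> (182.731,105.5) [heading=30, draw]
  FD 15: (182.731,105.5) -> (195.722,113) [heading=30, draw]
  FD 19: (195.722,113) -> (212.176,122.5) [heading=30, draw]
]
BK 6: (212.176,122.5) -> (206.98,119.5) [heading=30, draw]
LT 337: heading 30 -> 7
RT 90: heading 7 -> 277
Final: pos=(206.98,119.5), heading=277, 19 segment(s) drawn

Segment lengths:
  seg 1: (0,0) -> (10.392,6), length = 12
  seg 2: (10.392,6) -> (4.33,2.5), length = 7
  seg 3: (4.33,2.5) -> (13.856,8), length = 11
  seg 4: (13.856,8) -> (26.847,15.5), length = 15
  seg 5: (26.847,15.5) -> (39.837,23), length = 15
  seg 6: (39.837,23) -> (56.292,32.5), length = 19
  seg 7: (56.292,32.5) -> (65.818,38), length = 11
  seg 8: (65.818,38) -> (78.808,45.5), length = 15
  seg 9: (78.808,45.5) -> (91.799,53), length = 15
  seg 10: (91.799,53) -> (108.253,62.5), length = 19
  seg 11: (108.253,62.5) -> (117.779,68), length = 11
  seg 12: (117.779,68) -> (130.77,75.5), length = 15
  seg 13: (130.77,75.5) -> (143.76,83), length = 15
  seg 14: (143.76,83) -> (160.215,92.5), length = 19
  seg 15: (160.215,92.5) -> (169.741,98), length = 11
  seg 16: (169.741,98) -> (182.731,105.5), length = 15
  seg 17: (182.731,105.5) -> (195.722,113), length = 15
  seg 18: (195.722,113) -> (212.176,122.5), length = 19
  seg 19: (212.176,122.5) -> (206.98,119.5), length = 6
Total = 265

Answer: 265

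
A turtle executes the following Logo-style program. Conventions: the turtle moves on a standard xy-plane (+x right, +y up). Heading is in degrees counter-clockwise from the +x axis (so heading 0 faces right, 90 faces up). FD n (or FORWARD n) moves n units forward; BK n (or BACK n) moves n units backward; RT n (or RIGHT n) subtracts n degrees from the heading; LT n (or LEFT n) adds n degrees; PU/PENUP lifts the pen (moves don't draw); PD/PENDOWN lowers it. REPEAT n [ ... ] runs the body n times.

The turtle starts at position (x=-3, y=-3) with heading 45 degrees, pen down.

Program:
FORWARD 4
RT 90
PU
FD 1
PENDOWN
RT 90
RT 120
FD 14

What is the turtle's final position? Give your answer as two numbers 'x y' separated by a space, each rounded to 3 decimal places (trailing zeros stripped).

Answer: -3.088 12.644

Derivation:
Executing turtle program step by step:
Start: pos=(-3,-3), heading=45, pen down
FD 4: (-3,-3) -> (-0.172,-0.172) [heading=45, draw]
RT 90: heading 45 -> 315
PU: pen up
FD 1: (-0.172,-0.172) -> (0.536,-0.879) [heading=315, move]
PD: pen down
RT 90: heading 315 -> 225
RT 120: heading 225 -> 105
FD 14: (0.536,-0.879) -> (-3.088,12.644) [heading=105, draw]
Final: pos=(-3.088,12.644), heading=105, 2 segment(s) drawn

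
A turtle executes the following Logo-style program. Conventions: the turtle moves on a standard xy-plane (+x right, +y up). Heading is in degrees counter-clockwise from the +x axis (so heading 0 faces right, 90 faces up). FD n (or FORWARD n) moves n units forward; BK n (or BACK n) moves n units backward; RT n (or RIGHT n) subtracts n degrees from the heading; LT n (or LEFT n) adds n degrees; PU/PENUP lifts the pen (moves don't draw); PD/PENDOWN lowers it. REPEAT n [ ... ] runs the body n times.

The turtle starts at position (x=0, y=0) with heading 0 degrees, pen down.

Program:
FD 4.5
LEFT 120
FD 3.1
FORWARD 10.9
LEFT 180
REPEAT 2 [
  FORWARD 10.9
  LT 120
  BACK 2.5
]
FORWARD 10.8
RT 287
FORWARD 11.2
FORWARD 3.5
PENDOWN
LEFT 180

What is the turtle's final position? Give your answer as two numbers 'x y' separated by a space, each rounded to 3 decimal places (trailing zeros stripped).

Executing turtle program step by step:
Start: pos=(0,0), heading=0, pen down
FD 4.5: (0,0) -> (4.5,0) [heading=0, draw]
LT 120: heading 0 -> 120
FD 3.1: (4.5,0) -> (2.95,2.685) [heading=120, draw]
FD 10.9: (2.95,2.685) -> (-2.5,12.124) [heading=120, draw]
LT 180: heading 120 -> 300
REPEAT 2 [
  -- iteration 1/2 --
  FD 10.9: (-2.5,12.124) -> (2.95,2.685) [heading=300, draw]
  LT 120: heading 300 -> 60
  BK 2.5: (2.95,2.685) -> (1.7,0.52) [heading=60, draw]
  -- iteration 2/2 --
  FD 10.9: (1.7,0.52) -> (7.15,9.959) [heading=60, draw]
  LT 120: heading 60 -> 180
  BK 2.5: (7.15,9.959) -> (9.65,9.959) [heading=180, draw]
]
FD 10.8: (9.65,9.959) -> (-1.15,9.959) [heading=180, draw]
RT 287: heading 180 -> 253
FD 11.2: (-1.15,9.959) -> (-4.425,-0.751) [heading=253, draw]
FD 3.5: (-4.425,-0.751) -> (-5.448,-4.098) [heading=253, draw]
PD: pen down
LT 180: heading 253 -> 73
Final: pos=(-5.448,-4.098), heading=73, 10 segment(s) drawn

Answer: -5.448 -4.098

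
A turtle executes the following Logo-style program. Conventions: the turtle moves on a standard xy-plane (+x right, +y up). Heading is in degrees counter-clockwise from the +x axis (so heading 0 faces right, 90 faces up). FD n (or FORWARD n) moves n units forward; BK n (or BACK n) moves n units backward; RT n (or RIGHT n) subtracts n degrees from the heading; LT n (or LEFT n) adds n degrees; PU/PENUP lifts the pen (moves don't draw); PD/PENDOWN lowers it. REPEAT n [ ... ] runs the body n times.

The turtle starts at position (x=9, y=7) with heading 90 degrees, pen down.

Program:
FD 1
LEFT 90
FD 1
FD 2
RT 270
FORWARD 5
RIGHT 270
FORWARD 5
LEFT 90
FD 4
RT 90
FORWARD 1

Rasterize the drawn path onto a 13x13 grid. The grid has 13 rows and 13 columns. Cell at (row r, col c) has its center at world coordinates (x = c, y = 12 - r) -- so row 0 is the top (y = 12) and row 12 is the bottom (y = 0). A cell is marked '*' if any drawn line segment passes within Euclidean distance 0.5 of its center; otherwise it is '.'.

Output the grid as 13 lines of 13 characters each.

Answer: .............
.............
.............
.............
......****...
......*..*.**
......*....*.
......*....*.
......*....*.
......******.
.............
.............
.............

Derivation:
Segment 0: (9,7) -> (9,8)
Segment 1: (9,8) -> (8,8)
Segment 2: (8,8) -> (6,8)
Segment 3: (6,8) -> (6,3)
Segment 4: (6,3) -> (11,3)
Segment 5: (11,3) -> (11,7)
Segment 6: (11,7) -> (12,7)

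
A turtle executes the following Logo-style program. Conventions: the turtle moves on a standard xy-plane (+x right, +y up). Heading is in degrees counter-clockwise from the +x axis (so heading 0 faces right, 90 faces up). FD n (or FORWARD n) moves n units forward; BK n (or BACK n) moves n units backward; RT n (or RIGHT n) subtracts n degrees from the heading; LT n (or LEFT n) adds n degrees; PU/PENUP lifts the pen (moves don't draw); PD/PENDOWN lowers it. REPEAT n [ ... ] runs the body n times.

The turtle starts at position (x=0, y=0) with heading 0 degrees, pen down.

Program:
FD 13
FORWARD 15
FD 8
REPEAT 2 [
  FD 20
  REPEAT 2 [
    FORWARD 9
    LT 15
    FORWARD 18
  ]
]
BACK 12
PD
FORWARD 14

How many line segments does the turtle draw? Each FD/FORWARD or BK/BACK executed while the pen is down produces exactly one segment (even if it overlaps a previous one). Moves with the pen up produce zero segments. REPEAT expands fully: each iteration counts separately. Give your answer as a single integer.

Answer: 15

Derivation:
Executing turtle program step by step:
Start: pos=(0,0), heading=0, pen down
FD 13: (0,0) -> (13,0) [heading=0, draw]
FD 15: (13,0) -> (28,0) [heading=0, draw]
FD 8: (28,0) -> (36,0) [heading=0, draw]
REPEAT 2 [
  -- iteration 1/2 --
  FD 20: (36,0) -> (56,0) [heading=0, draw]
  REPEAT 2 [
    -- iteration 1/2 --
    FD 9: (56,0) -> (65,0) [heading=0, draw]
    LT 15: heading 0 -> 15
    FD 18: (65,0) -> (82.387,4.659) [heading=15, draw]
    -- iteration 2/2 --
    FD 9: (82.387,4.659) -> (91.08,6.988) [heading=15, draw]
    LT 15: heading 15 -> 30
    FD 18: (91.08,6.988) -> (106.668,15.988) [heading=30, draw]
  ]
  -- iteration 2/2 --
  FD 20: (106.668,15.988) -> (123.989,25.988) [heading=30, draw]
  REPEAT 2 [
    -- iteration 1/2 --
    FD 9: (123.989,25.988) -> (131.783,30.488) [heading=30, draw]
    LT 15: heading 30 -> 45
    FD 18: (131.783,30.488) -> (144.511,43.216) [heading=45, draw]
    -- iteration 2/2 --
    FD 9: (144.511,43.216) -> (150.875,49.58) [heading=45, draw]
    LT 15: heading 45 -> 60
    FD 18: (150.875,49.58) -> (159.875,65.168) [heading=60, draw]
  ]
]
BK 12: (159.875,65.168) -> (153.875,54.776) [heading=60, draw]
PD: pen down
FD 14: (153.875,54.776) -> (160.875,66.901) [heading=60, draw]
Final: pos=(160.875,66.901), heading=60, 15 segment(s) drawn
Segments drawn: 15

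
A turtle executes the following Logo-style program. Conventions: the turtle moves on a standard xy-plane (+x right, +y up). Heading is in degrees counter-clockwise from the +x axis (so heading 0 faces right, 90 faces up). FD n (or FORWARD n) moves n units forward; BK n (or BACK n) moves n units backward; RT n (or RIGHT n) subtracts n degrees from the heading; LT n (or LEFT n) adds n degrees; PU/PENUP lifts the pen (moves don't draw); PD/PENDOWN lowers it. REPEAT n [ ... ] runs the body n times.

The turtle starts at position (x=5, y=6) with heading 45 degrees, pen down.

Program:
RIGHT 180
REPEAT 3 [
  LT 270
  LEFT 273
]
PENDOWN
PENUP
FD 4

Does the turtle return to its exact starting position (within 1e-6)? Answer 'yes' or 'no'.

Answer: no

Derivation:
Executing turtle program step by step:
Start: pos=(5,6), heading=45, pen down
RT 180: heading 45 -> 225
REPEAT 3 [
  -- iteration 1/3 --
  LT 270: heading 225 -> 135
  LT 273: heading 135 -> 48
  -- iteration 2/3 --
  LT 270: heading 48 -> 318
  LT 273: heading 318 -> 231
  -- iteration 3/3 --
  LT 270: heading 231 -> 141
  LT 273: heading 141 -> 54
]
PD: pen down
PU: pen up
FD 4: (5,6) -> (7.351,9.236) [heading=54, move]
Final: pos=(7.351,9.236), heading=54, 0 segment(s) drawn

Start position: (5, 6)
Final position: (7.351, 9.236)
Distance = 4; >= 1e-6 -> NOT closed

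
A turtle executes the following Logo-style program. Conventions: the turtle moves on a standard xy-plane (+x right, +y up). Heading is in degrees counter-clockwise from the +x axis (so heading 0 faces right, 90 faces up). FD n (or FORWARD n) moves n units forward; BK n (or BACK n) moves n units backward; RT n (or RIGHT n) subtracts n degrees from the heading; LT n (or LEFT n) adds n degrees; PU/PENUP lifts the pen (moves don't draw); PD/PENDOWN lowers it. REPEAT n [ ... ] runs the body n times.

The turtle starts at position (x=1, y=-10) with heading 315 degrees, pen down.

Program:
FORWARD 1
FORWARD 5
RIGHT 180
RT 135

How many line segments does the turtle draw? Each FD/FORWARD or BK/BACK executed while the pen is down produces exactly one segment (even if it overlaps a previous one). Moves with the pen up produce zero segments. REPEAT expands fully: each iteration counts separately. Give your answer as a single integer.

Answer: 2

Derivation:
Executing turtle program step by step:
Start: pos=(1,-10), heading=315, pen down
FD 1: (1,-10) -> (1.707,-10.707) [heading=315, draw]
FD 5: (1.707,-10.707) -> (5.243,-14.243) [heading=315, draw]
RT 180: heading 315 -> 135
RT 135: heading 135 -> 0
Final: pos=(5.243,-14.243), heading=0, 2 segment(s) drawn
Segments drawn: 2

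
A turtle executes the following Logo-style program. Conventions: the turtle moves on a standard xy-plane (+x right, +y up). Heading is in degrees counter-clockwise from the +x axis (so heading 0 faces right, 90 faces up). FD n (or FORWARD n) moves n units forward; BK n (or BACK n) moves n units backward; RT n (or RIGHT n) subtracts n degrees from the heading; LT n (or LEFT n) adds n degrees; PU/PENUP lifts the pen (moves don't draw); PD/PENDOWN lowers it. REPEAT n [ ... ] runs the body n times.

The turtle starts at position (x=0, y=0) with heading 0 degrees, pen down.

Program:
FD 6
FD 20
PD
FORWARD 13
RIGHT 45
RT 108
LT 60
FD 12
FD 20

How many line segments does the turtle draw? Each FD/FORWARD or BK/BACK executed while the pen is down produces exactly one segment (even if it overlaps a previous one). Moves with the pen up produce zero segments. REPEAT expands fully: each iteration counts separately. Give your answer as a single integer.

Executing turtle program step by step:
Start: pos=(0,0), heading=0, pen down
FD 6: (0,0) -> (6,0) [heading=0, draw]
FD 20: (6,0) -> (26,0) [heading=0, draw]
PD: pen down
FD 13: (26,0) -> (39,0) [heading=0, draw]
RT 45: heading 0 -> 315
RT 108: heading 315 -> 207
LT 60: heading 207 -> 267
FD 12: (39,0) -> (38.372,-11.984) [heading=267, draw]
FD 20: (38.372,-11.984) -> (37.325,-31.956) [heading=267, draw]
Final: pos=(37.325,-31.956), heading=267, 5 segment(s) drawn
Segments drawn: 5

Answer: 5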